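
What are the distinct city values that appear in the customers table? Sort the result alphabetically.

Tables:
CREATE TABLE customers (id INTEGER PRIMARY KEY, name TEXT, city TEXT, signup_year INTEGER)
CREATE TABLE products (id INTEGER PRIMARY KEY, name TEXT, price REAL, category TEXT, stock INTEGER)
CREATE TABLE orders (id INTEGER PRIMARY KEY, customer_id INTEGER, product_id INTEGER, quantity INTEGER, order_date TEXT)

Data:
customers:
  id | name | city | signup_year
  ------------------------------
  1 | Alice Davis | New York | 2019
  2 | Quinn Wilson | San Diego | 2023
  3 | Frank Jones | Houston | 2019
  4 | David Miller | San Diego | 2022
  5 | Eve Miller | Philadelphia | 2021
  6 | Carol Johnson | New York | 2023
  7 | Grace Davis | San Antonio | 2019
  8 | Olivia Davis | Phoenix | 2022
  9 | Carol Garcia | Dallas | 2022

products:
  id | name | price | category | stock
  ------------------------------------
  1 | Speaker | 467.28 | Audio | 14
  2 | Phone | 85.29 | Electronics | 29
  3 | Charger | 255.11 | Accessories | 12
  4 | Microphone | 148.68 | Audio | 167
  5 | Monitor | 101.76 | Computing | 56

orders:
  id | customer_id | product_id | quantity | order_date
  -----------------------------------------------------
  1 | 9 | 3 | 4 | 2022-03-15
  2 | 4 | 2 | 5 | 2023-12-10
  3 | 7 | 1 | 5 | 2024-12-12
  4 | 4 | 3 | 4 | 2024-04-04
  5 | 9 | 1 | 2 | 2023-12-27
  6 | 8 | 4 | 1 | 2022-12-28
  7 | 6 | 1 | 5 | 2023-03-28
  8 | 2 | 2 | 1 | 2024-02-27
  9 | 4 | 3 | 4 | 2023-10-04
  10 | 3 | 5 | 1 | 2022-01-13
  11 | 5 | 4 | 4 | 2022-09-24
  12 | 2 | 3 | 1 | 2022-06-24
SELECT DISTINCT city FROM customers ORDER BY city

Execution result:
city
Dallas
Houston
New York
Philadelphia
Phoenix
San Antonio
San Diego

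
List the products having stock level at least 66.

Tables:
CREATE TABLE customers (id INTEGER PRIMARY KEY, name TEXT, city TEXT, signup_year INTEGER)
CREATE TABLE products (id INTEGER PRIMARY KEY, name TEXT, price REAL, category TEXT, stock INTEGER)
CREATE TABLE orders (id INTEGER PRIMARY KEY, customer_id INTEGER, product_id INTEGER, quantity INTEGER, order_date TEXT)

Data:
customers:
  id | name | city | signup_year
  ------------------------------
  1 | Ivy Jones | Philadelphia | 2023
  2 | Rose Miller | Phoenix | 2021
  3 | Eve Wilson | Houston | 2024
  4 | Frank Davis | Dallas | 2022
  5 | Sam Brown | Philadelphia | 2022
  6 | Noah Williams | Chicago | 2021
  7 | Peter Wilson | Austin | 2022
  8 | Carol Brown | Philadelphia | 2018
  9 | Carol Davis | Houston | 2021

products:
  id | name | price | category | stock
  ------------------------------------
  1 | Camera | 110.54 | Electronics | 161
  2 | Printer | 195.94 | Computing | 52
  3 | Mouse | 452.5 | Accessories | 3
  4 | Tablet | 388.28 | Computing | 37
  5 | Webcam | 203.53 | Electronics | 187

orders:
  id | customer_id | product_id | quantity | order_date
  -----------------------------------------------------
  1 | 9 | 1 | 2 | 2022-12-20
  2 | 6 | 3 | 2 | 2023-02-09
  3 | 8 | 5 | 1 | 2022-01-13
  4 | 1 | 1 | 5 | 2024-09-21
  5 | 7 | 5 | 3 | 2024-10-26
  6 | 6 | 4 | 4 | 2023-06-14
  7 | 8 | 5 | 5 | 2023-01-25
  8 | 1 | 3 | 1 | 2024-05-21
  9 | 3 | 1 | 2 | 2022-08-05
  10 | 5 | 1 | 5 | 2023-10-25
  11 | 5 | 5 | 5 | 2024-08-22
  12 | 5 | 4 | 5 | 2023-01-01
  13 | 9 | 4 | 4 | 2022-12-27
SELECT name, stock FROM products WHERE stock >= 66

Execution result:
name | stock
Camera | 161
Webcam | 187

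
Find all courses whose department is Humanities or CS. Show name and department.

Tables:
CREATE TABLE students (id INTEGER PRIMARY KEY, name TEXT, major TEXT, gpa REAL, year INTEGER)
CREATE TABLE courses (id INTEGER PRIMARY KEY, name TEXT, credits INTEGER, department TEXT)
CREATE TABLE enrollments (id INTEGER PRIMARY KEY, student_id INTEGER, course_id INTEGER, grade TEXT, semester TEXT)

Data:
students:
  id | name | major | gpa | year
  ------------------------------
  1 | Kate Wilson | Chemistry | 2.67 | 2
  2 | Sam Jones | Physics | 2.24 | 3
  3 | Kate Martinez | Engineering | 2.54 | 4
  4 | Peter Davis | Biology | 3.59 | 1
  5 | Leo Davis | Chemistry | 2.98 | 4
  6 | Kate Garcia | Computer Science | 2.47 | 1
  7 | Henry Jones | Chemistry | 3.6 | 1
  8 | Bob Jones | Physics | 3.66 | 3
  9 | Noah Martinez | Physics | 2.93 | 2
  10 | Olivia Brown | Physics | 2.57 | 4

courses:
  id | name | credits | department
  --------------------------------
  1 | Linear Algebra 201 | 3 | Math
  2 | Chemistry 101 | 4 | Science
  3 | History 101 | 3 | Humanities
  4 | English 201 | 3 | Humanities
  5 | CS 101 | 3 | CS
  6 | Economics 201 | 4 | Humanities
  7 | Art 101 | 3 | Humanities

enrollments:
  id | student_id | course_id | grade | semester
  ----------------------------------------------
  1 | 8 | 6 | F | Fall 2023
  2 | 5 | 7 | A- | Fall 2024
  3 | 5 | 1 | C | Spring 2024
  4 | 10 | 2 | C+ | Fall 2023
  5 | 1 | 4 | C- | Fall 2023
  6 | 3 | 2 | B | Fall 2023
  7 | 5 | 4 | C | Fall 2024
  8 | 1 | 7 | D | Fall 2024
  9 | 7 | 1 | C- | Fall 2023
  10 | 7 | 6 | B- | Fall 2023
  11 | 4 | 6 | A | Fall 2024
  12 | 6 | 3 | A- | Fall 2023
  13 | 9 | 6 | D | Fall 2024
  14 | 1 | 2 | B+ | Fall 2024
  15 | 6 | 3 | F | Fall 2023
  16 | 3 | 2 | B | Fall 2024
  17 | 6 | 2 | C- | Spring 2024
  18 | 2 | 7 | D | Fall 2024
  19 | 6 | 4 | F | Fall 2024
SELECT name, department FROM courses WHERE department IN ('Humanities', 'CS')

Execution result:
name | department
History 101 | Humanities
English 201 | Humanities
CS 101 | CS
Economics 201 | Humanities
Art 101 | Humanities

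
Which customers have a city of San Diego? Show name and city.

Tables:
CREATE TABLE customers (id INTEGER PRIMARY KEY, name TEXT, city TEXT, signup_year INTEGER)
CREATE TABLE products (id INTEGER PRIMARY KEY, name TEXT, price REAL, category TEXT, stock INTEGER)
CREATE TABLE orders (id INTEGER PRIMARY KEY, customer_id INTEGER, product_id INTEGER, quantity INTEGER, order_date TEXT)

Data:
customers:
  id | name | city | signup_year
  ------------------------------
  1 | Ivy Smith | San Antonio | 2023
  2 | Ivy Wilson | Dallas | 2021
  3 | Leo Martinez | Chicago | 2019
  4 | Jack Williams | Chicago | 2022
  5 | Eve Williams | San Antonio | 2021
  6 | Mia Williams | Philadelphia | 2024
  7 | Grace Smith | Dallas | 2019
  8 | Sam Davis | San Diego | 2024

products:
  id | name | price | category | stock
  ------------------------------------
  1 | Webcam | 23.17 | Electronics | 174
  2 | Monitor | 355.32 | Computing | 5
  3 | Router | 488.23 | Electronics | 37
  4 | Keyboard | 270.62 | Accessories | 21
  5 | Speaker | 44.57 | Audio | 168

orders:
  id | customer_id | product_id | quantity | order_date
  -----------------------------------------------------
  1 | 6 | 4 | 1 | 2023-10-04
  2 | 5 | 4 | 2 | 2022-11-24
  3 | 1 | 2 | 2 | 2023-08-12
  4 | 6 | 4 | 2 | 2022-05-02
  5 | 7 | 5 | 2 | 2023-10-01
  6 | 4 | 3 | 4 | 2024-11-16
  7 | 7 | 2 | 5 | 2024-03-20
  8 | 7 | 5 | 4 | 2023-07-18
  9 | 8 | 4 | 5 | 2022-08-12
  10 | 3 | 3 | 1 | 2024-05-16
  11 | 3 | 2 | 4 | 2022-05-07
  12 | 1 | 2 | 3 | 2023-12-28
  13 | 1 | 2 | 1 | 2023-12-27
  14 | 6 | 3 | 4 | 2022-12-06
SELECT name, city FROM customers WHERE city = 'San Diego'

Execution result:
name | city
Sam Davis | San Diego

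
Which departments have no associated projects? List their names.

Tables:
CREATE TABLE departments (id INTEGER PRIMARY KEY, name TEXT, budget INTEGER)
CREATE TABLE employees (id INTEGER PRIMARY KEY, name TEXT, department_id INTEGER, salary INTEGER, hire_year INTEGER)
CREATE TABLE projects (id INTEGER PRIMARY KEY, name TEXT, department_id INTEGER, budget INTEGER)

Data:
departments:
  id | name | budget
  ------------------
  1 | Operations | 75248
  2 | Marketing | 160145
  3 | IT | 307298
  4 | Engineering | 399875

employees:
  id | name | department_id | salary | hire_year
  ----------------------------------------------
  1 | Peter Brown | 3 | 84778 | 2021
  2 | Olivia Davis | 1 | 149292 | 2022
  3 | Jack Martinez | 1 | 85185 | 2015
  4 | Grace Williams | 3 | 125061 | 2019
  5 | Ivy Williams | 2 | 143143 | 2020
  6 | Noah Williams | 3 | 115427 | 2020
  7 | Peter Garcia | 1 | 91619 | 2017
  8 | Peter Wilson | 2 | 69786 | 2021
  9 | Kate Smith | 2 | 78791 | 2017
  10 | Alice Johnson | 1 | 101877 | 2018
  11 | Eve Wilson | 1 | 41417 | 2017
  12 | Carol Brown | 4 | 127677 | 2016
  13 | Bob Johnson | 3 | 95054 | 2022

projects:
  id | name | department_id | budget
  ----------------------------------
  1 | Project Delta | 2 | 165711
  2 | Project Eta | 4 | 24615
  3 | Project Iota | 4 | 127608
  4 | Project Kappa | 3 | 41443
SELECT p.name FROM departments p LEFT JOIN projects c ON c.department_id = p.id WHERE c.id IS NULL

Execution result:
Operations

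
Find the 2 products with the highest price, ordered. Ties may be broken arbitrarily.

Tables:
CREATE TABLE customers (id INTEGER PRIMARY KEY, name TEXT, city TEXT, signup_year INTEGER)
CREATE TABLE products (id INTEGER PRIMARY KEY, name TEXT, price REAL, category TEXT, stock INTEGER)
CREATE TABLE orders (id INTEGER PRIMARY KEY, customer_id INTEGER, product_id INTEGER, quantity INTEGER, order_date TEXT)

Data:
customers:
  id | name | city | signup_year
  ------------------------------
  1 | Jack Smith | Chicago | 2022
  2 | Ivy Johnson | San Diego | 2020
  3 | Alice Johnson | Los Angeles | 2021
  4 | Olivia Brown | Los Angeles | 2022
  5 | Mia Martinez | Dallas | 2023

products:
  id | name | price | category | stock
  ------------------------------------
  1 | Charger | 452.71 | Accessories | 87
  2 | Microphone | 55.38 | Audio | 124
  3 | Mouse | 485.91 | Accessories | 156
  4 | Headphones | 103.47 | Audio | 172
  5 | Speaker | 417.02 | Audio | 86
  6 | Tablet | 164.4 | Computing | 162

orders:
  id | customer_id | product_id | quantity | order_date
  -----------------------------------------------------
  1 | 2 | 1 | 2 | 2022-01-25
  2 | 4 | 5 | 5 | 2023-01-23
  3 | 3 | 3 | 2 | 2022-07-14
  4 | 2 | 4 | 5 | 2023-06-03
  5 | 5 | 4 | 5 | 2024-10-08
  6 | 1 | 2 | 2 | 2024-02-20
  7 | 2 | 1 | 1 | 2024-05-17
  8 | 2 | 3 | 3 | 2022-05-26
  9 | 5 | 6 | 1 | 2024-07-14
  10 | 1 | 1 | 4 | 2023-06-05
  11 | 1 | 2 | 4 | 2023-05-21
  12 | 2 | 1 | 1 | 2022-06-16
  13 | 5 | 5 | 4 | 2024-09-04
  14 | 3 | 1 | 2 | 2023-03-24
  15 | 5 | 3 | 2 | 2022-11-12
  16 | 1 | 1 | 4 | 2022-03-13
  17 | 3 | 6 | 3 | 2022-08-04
SELECT name, price FROM products ORDER BY price DESC LIMIT 2

Execution result:
name | price
Mouse | 485.91
Charger | 452.71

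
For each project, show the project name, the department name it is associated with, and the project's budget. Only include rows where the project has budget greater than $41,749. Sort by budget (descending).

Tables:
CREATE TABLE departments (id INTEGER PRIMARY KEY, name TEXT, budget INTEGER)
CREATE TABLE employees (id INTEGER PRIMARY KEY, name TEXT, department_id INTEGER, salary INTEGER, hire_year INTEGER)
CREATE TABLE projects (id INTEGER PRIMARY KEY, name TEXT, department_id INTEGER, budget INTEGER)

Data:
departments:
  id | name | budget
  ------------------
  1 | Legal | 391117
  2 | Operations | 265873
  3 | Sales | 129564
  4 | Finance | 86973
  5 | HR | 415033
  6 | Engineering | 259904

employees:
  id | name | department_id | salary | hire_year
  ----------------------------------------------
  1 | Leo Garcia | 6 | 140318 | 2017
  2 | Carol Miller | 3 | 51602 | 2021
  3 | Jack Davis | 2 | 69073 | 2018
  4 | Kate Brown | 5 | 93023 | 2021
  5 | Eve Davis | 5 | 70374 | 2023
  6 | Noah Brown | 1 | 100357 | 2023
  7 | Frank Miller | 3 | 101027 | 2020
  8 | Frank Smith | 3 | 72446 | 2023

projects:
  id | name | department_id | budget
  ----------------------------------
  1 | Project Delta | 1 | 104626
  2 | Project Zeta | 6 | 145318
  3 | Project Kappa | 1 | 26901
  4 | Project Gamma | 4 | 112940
SELECT c.name, p.name AS department, c.budget FROM projects c JOIN departments p ON c.department_id = p.id WHERE c.budget > 41749 ORDER BY c.budget DESC

Execution result:
name | department | budget
Project Zeta | Engineering | 145318
Project Gamma | Finance | 112940
Project Delta | Legal | 104626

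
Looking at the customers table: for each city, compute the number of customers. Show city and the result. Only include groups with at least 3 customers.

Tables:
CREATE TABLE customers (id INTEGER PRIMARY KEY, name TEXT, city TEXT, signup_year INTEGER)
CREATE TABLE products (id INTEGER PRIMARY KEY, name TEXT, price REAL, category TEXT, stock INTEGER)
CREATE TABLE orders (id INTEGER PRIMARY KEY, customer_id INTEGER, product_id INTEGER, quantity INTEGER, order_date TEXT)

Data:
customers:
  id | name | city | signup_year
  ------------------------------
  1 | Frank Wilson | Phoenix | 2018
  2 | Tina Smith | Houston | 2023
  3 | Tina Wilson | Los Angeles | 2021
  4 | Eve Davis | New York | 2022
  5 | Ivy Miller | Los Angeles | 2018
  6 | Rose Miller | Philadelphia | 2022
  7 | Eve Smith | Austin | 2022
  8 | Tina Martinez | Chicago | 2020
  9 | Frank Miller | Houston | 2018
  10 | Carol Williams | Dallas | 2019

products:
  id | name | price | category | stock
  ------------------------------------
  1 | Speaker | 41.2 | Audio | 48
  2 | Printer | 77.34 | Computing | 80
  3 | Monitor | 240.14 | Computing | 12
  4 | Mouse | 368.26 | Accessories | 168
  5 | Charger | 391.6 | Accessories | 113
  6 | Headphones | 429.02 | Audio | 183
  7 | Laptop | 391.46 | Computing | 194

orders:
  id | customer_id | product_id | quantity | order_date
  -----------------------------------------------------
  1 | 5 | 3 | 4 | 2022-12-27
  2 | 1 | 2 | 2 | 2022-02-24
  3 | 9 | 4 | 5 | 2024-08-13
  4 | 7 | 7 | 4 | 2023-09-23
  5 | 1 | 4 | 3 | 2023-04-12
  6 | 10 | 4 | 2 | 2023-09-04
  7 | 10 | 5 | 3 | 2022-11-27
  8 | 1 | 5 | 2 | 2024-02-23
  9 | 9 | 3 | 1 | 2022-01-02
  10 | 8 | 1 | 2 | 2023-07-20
SELECT city, COUNT(*) AS n FROM customers GROUP BY city HAVING COUNT(*) >= 3

Execution result:
(no rows)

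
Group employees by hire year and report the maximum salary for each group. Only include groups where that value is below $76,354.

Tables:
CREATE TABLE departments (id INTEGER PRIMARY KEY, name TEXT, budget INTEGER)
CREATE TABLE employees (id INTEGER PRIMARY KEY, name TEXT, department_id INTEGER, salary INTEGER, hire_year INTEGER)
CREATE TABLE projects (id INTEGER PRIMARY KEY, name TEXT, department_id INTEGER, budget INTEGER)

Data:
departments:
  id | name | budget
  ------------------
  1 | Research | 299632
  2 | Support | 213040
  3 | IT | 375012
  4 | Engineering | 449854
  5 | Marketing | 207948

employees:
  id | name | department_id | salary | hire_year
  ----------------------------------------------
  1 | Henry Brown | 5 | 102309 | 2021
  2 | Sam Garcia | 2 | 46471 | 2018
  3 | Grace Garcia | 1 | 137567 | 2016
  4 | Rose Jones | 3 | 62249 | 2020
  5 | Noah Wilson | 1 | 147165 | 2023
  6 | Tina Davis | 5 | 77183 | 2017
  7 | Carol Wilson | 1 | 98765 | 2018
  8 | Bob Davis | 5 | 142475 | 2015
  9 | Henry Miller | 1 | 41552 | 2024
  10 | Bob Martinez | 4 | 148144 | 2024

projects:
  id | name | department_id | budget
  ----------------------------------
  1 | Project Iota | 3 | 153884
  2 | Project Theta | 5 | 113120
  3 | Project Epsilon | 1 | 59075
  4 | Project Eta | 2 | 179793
SELECT hire_year, MAX(salary) AS max_salary FROM employees GROUP BY hire_year HAVING MAX(salary) < 76354

Execution result:
hire_year | max_salary
2020 | 62249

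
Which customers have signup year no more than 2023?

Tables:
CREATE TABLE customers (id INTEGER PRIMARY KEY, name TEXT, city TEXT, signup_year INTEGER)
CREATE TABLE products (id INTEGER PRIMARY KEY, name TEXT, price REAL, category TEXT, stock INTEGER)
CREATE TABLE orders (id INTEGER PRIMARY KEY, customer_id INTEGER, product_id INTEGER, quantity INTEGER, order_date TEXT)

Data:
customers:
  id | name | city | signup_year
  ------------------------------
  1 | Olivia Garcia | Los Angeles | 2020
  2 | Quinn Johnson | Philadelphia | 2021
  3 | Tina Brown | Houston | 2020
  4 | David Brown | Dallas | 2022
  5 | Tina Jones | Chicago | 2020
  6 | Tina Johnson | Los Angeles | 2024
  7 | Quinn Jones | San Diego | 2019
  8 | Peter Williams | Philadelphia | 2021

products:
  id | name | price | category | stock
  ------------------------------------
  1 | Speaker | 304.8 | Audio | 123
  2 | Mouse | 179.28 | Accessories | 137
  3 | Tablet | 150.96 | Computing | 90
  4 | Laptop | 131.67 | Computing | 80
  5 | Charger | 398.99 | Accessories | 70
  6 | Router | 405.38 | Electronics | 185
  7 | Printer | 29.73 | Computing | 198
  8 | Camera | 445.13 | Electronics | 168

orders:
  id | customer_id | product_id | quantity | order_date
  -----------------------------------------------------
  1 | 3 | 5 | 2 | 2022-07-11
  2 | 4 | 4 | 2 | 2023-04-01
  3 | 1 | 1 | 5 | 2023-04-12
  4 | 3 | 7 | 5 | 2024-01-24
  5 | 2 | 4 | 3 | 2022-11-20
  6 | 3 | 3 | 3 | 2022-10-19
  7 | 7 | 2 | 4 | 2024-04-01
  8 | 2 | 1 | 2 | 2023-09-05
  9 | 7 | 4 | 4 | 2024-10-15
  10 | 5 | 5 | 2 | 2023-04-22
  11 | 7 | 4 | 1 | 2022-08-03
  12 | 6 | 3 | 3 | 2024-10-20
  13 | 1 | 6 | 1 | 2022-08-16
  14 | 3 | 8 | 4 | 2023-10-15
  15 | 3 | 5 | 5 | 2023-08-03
SELECT name, signup_year FROM customers WHERE signup_year <= 2023

Execution result:
name | signup_year
Olivia Garcia | 2020
Quinn Johnson | 2021
Tina Brown | 2020
David Brown | 2022
Tina Jones | 2020
Quinn Jones | 2019
Peter Williams | 2021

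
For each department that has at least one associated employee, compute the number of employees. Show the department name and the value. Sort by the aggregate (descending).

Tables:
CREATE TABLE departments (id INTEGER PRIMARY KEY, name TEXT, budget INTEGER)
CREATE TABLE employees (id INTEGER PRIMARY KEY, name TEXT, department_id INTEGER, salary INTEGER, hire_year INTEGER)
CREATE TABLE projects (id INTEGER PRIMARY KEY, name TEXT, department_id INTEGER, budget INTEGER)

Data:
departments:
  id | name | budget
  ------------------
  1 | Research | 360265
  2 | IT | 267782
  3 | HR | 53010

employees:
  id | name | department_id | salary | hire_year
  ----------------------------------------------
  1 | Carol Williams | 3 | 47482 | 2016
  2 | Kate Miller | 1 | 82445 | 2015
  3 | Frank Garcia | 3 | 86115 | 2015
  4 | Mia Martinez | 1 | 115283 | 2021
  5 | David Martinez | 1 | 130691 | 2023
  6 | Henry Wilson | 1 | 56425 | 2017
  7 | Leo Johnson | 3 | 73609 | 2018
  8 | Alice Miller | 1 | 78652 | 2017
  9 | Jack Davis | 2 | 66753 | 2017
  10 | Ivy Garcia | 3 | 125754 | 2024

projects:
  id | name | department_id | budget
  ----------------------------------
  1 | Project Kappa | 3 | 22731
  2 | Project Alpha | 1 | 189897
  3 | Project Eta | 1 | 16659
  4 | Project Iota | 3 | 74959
SELECT p.name, COUNT(*) AS n FROM employees c JOIN departments p ON c.department_id = p.id GROUP BY p.id, p.name ORDER BY n DESC

Execution result:
name | n
Research | 5
HR | 4
IT | 1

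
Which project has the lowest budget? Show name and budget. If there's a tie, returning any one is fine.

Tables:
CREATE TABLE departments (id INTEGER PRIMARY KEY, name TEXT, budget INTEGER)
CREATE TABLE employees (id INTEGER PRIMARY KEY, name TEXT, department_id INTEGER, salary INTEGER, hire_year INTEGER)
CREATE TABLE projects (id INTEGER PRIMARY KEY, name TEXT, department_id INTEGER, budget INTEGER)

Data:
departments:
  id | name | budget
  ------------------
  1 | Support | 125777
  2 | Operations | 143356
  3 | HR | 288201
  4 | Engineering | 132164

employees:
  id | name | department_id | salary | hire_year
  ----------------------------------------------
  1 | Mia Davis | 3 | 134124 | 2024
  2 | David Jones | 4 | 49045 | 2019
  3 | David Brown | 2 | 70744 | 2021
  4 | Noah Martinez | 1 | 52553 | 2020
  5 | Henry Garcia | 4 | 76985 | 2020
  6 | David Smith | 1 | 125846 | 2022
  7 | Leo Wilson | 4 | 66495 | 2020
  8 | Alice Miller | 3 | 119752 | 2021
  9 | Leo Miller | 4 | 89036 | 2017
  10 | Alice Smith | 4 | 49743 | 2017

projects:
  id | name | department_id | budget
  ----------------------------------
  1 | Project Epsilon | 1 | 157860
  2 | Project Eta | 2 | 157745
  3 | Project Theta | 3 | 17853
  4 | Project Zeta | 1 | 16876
SELECT name, budget FROM projects ORDER BY budget ASC LIMIT 1

Execution result:
name | budget
Project Zeta | 16876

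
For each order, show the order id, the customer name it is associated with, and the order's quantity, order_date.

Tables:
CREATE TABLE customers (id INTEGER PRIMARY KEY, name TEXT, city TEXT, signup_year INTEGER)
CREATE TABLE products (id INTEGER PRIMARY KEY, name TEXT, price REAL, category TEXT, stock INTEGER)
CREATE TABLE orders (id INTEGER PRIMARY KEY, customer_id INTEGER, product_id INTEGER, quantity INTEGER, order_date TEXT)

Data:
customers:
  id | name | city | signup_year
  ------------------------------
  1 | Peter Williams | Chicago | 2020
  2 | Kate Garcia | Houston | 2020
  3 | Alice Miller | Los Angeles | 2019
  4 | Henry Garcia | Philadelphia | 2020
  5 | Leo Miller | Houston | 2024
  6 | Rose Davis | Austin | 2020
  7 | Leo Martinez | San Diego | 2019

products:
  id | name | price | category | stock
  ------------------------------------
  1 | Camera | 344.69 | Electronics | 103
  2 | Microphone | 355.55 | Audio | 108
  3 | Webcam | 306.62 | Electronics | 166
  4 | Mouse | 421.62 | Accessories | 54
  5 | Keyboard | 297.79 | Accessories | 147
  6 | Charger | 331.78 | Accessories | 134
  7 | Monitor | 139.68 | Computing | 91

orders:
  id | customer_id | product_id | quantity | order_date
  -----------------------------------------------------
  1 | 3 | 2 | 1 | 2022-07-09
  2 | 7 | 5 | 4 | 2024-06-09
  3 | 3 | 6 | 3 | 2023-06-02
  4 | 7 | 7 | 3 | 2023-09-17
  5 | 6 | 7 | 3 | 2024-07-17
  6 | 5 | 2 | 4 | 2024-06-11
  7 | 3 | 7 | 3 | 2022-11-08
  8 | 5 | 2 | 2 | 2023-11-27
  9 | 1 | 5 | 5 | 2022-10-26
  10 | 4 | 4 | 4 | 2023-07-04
SELECT c.id, p.name AS customer, c.quantity, c.order_date FROM orders c JOIN customers p ON c.customer_id = p.id

Execution result:
id | customer | quantity | order_date
1 | Alice Miller | 1 | 2022-07-09
2 | Leo Martinez | 4 | 2024-06-09
3 | Alice Miller | 3 | 2023-06-02
4 | Leo Martinez | 3 | 2023-09-17
5 | Rose Davis | 3 | 2024-07-17
6 | Leo Miller | 4 | 2024-06-11
7 | Alice Miller | 3 | 2022-11-08
8 | Leo Miller | 2 | 2023-11-27
9 | Peter Williams | 5 | 2022-10-26
10 | Henry Garcia | 4 | 2023-07-04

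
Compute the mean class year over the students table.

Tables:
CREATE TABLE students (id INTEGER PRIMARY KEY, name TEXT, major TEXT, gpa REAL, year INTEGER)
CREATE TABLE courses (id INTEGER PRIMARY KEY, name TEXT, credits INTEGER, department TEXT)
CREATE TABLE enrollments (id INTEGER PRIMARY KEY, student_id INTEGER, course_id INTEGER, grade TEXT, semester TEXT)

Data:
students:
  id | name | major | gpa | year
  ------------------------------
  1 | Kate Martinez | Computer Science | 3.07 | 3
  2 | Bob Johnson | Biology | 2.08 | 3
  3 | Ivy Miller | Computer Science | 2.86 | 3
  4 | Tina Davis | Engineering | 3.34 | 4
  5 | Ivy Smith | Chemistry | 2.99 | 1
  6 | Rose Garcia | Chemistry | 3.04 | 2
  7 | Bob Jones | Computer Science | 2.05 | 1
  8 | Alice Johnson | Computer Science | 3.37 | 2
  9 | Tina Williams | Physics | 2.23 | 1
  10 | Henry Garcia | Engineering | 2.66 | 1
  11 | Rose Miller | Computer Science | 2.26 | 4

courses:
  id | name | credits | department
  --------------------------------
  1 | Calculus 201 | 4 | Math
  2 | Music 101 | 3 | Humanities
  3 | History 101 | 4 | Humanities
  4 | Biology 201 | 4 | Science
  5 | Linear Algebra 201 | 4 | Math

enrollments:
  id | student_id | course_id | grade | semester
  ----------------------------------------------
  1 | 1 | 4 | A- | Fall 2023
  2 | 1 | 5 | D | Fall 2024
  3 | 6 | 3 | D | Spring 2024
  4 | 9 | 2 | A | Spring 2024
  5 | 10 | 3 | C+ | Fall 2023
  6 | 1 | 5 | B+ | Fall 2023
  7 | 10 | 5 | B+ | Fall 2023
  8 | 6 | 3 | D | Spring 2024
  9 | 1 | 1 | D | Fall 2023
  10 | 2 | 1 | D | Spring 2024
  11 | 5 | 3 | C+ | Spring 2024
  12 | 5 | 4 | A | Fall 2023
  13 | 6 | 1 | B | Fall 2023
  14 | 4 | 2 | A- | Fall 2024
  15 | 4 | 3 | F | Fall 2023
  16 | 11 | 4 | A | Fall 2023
SELECT AVG(year) FROM students

Execution result:
2.27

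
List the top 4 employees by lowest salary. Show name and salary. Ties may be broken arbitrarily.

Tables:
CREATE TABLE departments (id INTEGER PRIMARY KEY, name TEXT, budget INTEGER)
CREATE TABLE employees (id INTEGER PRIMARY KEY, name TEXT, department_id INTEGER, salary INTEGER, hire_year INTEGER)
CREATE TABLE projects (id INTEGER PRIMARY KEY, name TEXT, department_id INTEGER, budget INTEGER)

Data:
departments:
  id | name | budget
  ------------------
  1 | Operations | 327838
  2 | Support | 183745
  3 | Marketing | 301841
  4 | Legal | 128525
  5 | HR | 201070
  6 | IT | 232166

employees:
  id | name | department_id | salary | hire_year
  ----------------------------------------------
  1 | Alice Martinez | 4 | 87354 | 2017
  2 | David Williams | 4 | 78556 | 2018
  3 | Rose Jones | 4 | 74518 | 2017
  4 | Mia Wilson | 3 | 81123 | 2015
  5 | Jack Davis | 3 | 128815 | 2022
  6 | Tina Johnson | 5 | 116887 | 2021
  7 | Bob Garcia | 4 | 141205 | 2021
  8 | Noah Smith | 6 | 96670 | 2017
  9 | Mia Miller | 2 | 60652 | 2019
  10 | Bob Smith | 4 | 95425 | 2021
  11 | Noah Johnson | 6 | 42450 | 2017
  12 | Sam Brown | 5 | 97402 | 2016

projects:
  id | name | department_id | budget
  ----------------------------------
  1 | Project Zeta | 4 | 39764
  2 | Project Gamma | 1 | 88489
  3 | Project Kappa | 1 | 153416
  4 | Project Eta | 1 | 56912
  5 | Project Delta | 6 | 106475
SELECT name, salary FROM employees ORDER BY salary ASC LIMIT 4

Execution result:
name | salary
Noah Johnson | 42450
Mia Miller | 60652
Rose Jones | 74518
David Williams | 78556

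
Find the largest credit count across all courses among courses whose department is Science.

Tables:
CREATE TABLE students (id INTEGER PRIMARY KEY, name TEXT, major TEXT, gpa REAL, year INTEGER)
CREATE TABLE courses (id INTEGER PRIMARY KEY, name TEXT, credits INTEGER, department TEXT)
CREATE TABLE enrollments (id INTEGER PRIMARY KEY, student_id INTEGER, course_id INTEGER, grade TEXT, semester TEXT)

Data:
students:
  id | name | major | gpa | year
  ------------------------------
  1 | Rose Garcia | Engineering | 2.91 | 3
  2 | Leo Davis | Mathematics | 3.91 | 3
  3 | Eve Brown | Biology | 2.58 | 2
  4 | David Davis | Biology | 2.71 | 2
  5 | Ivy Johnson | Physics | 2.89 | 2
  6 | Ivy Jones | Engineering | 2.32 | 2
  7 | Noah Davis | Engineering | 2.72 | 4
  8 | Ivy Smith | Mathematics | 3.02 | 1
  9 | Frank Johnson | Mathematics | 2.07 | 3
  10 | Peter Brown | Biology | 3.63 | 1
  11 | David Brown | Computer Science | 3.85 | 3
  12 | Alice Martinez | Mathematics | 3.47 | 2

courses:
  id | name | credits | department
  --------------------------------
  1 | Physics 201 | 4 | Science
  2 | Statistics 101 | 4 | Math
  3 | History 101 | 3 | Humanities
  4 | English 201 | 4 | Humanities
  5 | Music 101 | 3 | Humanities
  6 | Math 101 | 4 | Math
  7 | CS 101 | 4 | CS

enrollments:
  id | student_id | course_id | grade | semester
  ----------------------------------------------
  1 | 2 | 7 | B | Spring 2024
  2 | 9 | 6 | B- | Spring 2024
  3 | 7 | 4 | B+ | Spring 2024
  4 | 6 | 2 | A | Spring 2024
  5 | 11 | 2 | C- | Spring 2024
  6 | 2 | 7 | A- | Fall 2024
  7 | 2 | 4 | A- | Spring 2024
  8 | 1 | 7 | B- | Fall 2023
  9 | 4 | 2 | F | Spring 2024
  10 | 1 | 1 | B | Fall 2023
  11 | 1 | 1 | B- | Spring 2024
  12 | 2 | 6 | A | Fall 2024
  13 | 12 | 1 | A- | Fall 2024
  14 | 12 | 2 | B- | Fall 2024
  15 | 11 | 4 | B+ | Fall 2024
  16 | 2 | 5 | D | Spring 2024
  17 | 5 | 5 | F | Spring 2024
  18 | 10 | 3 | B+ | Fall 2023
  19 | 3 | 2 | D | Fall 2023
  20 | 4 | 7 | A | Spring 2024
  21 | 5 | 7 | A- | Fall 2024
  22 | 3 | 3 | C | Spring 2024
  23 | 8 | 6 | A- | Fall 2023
SELECT MAX(credits) FROM courses WHERE department = 'Science'

Execution result:
4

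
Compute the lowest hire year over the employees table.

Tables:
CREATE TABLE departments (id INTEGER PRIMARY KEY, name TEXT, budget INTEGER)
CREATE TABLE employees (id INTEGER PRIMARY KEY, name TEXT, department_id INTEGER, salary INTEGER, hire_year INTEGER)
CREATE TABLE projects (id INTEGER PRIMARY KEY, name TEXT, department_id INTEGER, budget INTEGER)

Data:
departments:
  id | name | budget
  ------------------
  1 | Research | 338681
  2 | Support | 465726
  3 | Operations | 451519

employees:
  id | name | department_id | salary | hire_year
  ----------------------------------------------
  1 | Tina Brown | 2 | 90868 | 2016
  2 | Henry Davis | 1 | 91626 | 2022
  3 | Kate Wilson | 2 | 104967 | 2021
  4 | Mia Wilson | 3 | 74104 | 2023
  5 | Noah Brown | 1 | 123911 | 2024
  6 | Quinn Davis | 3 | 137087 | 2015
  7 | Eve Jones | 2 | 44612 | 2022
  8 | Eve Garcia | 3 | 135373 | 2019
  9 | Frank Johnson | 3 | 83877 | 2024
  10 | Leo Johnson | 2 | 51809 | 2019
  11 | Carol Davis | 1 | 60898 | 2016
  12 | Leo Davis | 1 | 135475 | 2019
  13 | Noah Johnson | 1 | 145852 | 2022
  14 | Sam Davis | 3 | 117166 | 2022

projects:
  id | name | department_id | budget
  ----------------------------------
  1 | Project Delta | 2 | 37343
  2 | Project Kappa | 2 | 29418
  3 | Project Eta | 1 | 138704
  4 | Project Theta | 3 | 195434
SELECT MIN(hire_year) FROM employees

Execution result:
2015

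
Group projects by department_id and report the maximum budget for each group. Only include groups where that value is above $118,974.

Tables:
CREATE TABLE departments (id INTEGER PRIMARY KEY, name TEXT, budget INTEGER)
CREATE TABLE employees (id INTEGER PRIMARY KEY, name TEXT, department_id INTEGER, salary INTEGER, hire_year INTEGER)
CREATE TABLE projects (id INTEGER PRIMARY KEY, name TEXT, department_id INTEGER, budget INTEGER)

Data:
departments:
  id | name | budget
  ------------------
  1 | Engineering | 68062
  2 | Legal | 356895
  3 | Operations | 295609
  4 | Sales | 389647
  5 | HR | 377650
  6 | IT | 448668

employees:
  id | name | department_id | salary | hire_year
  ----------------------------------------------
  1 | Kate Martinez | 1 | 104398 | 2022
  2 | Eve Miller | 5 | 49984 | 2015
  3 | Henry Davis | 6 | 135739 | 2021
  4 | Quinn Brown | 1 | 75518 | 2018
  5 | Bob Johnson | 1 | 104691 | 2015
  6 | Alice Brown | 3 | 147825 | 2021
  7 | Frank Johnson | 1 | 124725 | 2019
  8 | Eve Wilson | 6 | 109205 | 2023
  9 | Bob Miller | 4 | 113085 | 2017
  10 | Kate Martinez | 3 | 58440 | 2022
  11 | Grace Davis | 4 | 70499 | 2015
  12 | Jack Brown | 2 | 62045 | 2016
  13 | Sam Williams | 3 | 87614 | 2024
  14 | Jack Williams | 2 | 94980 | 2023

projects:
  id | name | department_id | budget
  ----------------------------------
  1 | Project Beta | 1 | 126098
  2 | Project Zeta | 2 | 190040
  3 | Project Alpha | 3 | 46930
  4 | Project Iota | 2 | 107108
SELECT department_id, MAX(budget) AS max_budget FROM projects GROUP BY department_id HAVING MAX(budget) > 118974

Execution result:
department_id | max_budget
1 | 126098
2 | 190040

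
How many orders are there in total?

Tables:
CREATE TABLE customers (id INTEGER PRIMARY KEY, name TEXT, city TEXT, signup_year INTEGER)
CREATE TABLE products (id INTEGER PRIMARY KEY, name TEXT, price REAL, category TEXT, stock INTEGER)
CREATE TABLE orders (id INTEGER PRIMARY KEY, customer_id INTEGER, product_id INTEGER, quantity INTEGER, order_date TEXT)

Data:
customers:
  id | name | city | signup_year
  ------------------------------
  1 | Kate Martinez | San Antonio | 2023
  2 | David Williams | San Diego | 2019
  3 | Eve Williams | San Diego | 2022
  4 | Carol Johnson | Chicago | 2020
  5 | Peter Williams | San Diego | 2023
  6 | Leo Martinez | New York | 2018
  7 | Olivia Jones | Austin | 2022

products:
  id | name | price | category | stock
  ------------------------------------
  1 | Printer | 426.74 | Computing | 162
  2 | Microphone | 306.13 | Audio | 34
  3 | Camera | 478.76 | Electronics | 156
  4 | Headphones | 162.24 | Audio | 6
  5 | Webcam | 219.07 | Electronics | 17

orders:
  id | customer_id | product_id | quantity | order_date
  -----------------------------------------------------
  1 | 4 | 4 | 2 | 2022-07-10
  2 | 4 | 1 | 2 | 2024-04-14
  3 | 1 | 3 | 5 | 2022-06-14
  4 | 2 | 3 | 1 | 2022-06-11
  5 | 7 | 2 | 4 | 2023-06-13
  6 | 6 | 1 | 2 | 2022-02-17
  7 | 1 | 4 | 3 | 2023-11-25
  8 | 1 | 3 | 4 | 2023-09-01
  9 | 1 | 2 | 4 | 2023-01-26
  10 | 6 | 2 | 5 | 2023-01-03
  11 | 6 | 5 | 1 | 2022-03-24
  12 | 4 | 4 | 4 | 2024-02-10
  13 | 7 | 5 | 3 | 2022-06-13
SELECT COUNT(*) FROM orders

Execution result:
13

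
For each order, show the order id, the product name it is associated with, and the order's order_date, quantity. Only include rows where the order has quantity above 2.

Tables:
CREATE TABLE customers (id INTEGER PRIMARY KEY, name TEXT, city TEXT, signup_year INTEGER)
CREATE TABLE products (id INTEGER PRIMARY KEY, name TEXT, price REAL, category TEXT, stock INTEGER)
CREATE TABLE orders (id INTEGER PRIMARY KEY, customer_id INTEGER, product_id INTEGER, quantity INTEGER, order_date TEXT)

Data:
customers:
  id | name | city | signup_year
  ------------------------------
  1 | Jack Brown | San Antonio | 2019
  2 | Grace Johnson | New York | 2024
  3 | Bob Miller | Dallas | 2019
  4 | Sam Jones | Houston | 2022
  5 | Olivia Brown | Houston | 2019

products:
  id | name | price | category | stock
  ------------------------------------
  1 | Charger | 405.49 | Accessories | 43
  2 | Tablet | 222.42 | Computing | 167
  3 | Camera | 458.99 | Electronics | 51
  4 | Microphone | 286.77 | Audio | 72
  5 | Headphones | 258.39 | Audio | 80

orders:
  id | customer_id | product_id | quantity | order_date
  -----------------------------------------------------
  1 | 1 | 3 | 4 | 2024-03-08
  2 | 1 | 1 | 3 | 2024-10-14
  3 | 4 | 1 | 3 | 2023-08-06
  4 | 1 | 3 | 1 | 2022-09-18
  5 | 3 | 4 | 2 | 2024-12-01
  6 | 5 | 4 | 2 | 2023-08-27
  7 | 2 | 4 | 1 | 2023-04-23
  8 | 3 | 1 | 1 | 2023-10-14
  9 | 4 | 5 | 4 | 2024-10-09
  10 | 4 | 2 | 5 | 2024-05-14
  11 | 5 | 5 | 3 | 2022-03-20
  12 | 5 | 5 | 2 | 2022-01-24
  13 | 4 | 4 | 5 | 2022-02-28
SELECT c.id, p.name AS product, c.order_date, c.quantity FROM orders c JOIN products p ON c.product_id = p.id WHERE c.quantity > 2

Execution result:
id | product | order_date | quantity
1 | Camera | 2024-03-08 | 4
2 | Charger | 2024-10-14 | 3
3 | Charger | 2023-08-06 | 3
9 | Headphones | 2024-10-09 | 4
10 | Tablet | 2024-05-14 | 5
11 | Headphones | 2022-03-20 | 3
13 | Microphone | 2022-02-28 | 5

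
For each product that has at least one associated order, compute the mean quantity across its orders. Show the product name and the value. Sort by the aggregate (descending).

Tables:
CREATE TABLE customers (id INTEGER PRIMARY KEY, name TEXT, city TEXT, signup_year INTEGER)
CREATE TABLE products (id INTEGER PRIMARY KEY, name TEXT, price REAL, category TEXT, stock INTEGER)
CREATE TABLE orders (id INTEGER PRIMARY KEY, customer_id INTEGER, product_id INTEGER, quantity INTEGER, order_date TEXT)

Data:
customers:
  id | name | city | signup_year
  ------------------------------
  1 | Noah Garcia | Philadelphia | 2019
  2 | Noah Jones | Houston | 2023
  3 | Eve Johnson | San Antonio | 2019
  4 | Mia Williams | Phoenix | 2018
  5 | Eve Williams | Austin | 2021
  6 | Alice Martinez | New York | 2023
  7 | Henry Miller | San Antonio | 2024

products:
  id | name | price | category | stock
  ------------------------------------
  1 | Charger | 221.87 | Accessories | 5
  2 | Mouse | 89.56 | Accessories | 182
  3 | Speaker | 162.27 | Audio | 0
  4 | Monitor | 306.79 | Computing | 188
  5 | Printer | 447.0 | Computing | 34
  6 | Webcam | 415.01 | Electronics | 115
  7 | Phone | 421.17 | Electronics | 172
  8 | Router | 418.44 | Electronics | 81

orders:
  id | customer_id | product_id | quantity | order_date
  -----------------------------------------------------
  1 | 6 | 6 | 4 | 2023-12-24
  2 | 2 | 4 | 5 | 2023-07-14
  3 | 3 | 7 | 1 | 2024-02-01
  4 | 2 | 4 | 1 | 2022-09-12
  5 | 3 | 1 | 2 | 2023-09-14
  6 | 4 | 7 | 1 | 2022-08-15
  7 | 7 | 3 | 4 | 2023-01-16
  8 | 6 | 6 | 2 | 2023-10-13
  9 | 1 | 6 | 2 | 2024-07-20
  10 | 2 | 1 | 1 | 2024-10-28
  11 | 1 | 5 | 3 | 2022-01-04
SELECT p.name, AVG(c.quantity) AS avg_quantity FROM orders c JOIN products p ON c.product_id = p.id GROUP BY p.id, p.name ORDER BY avg_quantity DESC

Execution result:
name | avg_quantity
Speaker | 4.00
Monitor | 3.00
Printer | 3.00
Webcam | 2.67
Charger | 1.50
Phone | 1.00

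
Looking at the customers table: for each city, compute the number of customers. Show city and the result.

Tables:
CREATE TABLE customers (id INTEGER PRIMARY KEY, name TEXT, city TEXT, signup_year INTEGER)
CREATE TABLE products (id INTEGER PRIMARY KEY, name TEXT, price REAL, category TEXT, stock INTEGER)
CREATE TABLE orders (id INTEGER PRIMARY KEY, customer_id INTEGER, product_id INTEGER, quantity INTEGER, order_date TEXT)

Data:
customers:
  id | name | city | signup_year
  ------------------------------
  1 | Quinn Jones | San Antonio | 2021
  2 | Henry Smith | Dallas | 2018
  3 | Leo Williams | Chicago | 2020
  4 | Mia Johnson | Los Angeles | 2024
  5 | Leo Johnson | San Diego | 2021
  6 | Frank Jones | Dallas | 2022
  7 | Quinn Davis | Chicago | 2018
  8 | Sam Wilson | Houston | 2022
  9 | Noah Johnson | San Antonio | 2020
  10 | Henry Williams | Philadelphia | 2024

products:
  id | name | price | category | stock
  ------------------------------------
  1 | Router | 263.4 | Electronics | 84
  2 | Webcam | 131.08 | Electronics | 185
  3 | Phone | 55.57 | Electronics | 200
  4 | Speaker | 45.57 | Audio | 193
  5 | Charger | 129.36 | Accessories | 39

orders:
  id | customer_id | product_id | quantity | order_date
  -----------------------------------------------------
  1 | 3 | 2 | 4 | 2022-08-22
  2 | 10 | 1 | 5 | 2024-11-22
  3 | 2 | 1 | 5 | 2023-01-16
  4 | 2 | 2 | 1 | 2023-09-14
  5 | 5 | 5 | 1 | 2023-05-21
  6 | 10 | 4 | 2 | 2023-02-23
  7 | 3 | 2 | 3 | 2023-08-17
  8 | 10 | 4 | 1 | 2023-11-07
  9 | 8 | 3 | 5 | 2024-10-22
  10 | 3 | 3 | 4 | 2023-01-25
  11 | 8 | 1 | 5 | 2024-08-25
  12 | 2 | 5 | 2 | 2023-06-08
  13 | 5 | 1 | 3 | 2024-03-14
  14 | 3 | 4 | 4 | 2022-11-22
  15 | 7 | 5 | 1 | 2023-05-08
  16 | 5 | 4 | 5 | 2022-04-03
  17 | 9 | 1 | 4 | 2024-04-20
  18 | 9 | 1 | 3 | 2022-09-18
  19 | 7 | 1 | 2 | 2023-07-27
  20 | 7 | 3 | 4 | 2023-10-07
SELECT city, COUNT(*) AS n FROM customers GROUP BY city

Execution result:
city | n
Chicago | 2
Dallas | 2
Houston | 1
Los Angeles | 1
Philadelphia | 1
San Antonio | 2
San Diego | 1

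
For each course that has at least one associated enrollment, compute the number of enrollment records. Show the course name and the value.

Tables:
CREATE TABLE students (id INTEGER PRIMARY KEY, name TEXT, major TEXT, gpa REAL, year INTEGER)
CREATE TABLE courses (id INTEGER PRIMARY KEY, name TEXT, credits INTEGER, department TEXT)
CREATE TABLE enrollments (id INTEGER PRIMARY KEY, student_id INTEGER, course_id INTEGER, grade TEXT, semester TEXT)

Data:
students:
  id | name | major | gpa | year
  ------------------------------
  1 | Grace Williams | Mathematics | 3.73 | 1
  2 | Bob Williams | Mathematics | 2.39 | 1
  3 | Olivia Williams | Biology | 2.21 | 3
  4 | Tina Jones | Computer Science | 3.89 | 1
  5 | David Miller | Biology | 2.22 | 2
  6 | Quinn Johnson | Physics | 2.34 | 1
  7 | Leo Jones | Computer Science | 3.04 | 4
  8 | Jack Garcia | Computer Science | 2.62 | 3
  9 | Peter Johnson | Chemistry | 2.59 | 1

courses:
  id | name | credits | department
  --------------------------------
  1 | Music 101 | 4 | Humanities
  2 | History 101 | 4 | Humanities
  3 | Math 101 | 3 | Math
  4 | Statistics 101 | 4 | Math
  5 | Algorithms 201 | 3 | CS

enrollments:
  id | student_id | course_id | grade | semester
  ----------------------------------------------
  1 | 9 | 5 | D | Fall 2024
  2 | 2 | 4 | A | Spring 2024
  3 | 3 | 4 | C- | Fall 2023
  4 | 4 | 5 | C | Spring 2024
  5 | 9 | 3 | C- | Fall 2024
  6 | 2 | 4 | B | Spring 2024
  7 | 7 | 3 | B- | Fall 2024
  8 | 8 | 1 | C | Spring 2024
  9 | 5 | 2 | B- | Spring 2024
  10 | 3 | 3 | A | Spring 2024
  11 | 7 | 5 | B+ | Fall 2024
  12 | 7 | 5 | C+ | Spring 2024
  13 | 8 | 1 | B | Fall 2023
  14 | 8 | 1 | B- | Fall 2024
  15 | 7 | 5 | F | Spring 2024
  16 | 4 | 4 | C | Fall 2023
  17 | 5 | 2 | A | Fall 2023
SELECT p.name, COUNT(*) AS n FROM enrollments c JOIN courses p ON c.course_id = p.id GROUP BY p.id, p.name

Execution result:
name | n
Music 101 | 3
History 101 | 2
Math 101 | 3
Statistics 101 | 4
Algorithms 201 | 5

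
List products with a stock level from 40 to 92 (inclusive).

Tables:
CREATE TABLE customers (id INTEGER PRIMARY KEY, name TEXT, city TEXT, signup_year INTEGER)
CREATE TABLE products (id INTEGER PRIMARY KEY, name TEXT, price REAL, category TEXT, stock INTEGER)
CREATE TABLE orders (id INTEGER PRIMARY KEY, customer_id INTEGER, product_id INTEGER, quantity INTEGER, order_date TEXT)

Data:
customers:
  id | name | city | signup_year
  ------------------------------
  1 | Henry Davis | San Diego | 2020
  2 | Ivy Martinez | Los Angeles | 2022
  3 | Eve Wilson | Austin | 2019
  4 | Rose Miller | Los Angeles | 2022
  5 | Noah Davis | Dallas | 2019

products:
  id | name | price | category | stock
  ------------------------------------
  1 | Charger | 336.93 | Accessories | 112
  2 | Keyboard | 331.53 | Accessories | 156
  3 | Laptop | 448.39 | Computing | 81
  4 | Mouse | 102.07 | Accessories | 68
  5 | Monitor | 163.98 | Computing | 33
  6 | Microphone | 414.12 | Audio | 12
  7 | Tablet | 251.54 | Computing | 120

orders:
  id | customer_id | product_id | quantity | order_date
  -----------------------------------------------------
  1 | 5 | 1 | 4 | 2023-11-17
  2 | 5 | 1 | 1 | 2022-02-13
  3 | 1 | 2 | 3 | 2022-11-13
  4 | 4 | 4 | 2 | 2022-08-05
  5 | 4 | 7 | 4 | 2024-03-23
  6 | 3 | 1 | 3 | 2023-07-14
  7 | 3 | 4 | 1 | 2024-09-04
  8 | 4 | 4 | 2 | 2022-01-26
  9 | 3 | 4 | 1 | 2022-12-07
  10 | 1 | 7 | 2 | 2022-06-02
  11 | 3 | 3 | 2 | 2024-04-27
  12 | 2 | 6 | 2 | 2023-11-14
SELECT name, stock FROM products WHERE stock BETWEEN 40 AND 92

Execution result:
name | stock
Laptop | 81
Mouse | 68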